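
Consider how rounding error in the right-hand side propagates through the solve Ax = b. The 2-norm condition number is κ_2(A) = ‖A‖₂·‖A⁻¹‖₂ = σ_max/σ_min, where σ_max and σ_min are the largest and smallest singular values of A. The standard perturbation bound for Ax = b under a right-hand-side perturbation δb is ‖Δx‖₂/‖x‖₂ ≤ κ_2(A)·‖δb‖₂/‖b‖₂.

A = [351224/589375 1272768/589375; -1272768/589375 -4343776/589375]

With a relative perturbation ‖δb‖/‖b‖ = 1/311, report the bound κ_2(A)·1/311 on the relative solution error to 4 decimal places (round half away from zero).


AᵀA = [2789274688/555780625 9561033216/555780625; 9561033216/555780625 32781325312/555780625]; tr = 56912960/889249, det = 65536/889249
eigenvalues of AᵀA: λ = (tr ± √(tr²−4·det))/2 = 64, 1024/889249
κ_2(A) = √(λ_max/λ_min) = √(64 / (1024/889249)) = 235.7500
perturbation bound = 235.7500·1/311 = 0.7580

0.7580


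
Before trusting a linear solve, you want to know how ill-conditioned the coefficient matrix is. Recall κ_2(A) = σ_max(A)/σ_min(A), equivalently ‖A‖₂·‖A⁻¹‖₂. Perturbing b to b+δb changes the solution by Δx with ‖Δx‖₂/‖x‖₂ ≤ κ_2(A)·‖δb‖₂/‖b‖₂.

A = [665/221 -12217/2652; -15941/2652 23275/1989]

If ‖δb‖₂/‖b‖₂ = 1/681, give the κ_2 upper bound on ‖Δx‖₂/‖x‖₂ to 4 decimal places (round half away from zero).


0.0396

form AᵀA = [1880449/41616 -657020/7803; -657020/7803 59236129/374544] with trace 131765/648 and determinant 130321/2304
λ_max, λ_min = (131765/648 ± √1079188201/26244)/2 = 3249/16, 361/1296
κ = σ_max/σ_min = (57/4)/(19/36) = 27.0000
worst-case relative error ≤ 27.0000 × 1/681 = 0.0396


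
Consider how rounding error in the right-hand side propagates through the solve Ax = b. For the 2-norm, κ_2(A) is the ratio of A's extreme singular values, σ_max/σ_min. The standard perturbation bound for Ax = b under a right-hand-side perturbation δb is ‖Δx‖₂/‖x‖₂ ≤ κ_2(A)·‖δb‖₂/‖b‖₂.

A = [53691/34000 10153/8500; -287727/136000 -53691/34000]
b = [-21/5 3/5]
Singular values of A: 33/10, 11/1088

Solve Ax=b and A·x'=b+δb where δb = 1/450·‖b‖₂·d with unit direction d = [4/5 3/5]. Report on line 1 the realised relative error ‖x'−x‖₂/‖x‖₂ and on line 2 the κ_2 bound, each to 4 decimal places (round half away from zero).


σ_max = 33/10, σ_min = 11/1088
κ_2(A) = (33/10) / (11/1088) = 326.4000
κ_2(A)·‖δb‖/‖b‖ = 0.7253
solve Ax = b  →  x = [177.3091 -237.9273]
‖b‖₂ = 4.2426 and ‖x‖₂ = 296.7287
with δb = [0.0075 0.0057], A·Δx = δb → ‖Δx‖ = 0.9325
dividing the unrounded norms, ‖Δx‖/‖x‖ = 0.0031
so the bound overstates the realised error by a factor of ≈ 230.8007 (computed from the unrounded values)

0.0031
0.7253


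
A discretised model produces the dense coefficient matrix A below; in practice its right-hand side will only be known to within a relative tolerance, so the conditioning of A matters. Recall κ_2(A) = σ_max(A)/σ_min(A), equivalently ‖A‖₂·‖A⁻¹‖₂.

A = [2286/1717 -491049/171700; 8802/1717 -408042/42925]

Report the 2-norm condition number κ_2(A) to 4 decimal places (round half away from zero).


63.1250

form AᵀA = [82701000/2948089 -309777615/5896178; -309777615/5896178 4648162401/47169424] with trace 20662209/163216 and determinant 164025/40804
eigenvalues of AᵀA: λ = (tr ± √(tr²−4·det))/2 = 2025/16, 324/10201
κ = σ_max/σ_min = (45/4)/(18/101) = 63.1250


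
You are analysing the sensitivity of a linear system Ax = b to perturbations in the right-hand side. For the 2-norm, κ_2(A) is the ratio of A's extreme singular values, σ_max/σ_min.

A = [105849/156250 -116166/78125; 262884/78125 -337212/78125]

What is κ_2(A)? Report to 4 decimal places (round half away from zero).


form AᵀA = [460217601/39062500 -151673067/9765625; -151673067/9765625 203530356/9765625] with trace 50973561/1562500 and determinant 42224004/9765625
eigenvalues of AᵀA: λ = (tr ± √(tr²−4·det))/2 = 3249/100, 51984/390625
κ_2(A) = √(λ_max/λ_min) = √((3249/100) / (51984/390625)) = 15.6250

15.6250


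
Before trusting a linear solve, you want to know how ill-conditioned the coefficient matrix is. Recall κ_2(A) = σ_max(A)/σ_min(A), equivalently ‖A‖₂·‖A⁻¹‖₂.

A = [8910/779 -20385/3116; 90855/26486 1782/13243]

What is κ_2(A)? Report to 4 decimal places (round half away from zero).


7.6000

form AᵀA = [59504625/417316 -15516765/208658; -15516765/208658 71471889/1669264] with trace 1070901/5776 and determinant 13286025/23104
solving λ² − 1070901/5776·λ + 13286025/23104 = 0 gives λ = 729/4, 18225/5776
so κ_2 = √((729/4) / (18225/5776)) = 7.6000


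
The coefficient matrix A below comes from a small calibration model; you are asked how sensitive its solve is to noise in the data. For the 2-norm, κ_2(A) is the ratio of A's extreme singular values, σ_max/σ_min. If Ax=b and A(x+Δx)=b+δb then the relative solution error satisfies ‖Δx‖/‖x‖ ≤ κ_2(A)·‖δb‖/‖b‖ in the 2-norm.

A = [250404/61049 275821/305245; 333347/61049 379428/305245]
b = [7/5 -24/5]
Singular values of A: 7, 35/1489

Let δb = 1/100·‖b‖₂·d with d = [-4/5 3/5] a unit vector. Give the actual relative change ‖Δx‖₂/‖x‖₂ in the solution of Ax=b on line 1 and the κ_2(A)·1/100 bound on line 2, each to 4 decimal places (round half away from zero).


largest singular value 7, smallest 35/1489
condition number: 7 ÷ (35/1489) = 297.8000
κ_2(A)·‖δb‖/‖b‖ = 2.9780
solve Ax = b  →  x = [36.9366 -166.1150]
2-norm of b is 5.0000; of x, 170.1720
re-solving with b+δb shifts x by Δx of norm 2.1271
realised ‖Δx‖/‖x‖ = 0.0125
so the bound overstates the realised error by a factor of ≈ 238.2408 (computed from the unrounded values)

0.0125
2.9780


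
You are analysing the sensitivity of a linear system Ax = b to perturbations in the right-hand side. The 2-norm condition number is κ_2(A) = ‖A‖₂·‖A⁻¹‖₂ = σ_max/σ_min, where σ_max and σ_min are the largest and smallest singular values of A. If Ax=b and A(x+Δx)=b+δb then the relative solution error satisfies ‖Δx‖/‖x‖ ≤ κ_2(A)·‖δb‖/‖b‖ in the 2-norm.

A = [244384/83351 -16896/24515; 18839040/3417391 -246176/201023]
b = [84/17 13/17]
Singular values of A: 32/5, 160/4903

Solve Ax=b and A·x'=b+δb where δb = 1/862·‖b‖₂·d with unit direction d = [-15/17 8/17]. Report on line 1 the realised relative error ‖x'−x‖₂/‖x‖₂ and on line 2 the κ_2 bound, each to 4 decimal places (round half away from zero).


largest singular value 32/5, smallest 160/4903
κ_2(A) = (32/5) / (160/4903) = 196.1200
perturbation bound = 196.1200·1/862 = 0.2275
solve Ax = b  →  x = [-26.4494 -119.6883]
‖b‖₂ = 5.0000 and ‖x‖₂ = 122.5759
with δb = [-0.0051 0.0027], A·Δx = δb → ‖Δx‖ = 0.1777
dividing the unrounded norms, ‖Δx‖/‖x‖ = 0.0015
so the bound overstates the realised error by a factor of ≈ 156.8971 (computed from the unrounded values)

0.0015
0.2275


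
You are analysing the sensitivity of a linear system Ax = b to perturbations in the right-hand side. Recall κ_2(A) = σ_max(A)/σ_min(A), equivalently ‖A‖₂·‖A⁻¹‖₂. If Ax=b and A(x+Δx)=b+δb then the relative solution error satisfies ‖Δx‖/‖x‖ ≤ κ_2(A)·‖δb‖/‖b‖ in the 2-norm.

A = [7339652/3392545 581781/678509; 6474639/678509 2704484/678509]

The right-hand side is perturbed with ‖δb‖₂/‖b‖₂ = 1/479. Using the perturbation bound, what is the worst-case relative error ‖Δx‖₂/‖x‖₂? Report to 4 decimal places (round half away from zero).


0.5315

form AᵀA = [655499254009/6846735025 54623948832/1369347005; 54623948832/1369347005 4552470457/273869401] with trace 4552136186/40513225 and determinant 7890481/40513225
solving λ² − 4552136186/40513225·λ + 7890481/40513225 = 0 gives λ = 2809/25, 2809/1620529
κ_2(A) = √(λ_max/λ_min) = √((2809/25) / (2809/1620529)) = 254.6000
perturbation bound = 254.6000·1/479 = 0.5315


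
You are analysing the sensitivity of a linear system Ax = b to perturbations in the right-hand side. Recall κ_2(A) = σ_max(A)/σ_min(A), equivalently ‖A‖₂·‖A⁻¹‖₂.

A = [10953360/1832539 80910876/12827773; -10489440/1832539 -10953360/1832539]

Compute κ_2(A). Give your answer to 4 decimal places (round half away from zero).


M = AᵀA = [273489235200/3993102481 2010116813760/27951717367; 2010116813760/27951717367 14774552347536/195662021569]. tr(M)=33502407696/232654009, det(M)=33177600/232654009
solving λ² − 33502407696/232654009·λ + 33177600/232654009 = 0 gives λ = 144, 230400/232654009
κ_2(A) = √(λ_max/λ_min) = √(144 / (230400/232654009)) = 381.3250

381.3250


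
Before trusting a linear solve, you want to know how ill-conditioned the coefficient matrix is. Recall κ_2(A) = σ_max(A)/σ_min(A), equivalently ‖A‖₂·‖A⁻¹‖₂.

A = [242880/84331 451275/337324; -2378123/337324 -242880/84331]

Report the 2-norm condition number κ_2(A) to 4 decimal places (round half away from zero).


59.8800

M = AᵀA = [39049231441/673298704 1016574240/42081169; 1016574240/42081169 6789942225/673298704]. tr(M)=135618857/1992008, det(M)=82355625/63744256
solving λ² − 135618857/1992008·λ + 82355625/63744256 = 0 gives λ = 1089/16, 75625/3984016
σ_max=√(1089/16)=(33/4), σ_min=√(75625/3984016)=(275/1996) → κ = 59.8800


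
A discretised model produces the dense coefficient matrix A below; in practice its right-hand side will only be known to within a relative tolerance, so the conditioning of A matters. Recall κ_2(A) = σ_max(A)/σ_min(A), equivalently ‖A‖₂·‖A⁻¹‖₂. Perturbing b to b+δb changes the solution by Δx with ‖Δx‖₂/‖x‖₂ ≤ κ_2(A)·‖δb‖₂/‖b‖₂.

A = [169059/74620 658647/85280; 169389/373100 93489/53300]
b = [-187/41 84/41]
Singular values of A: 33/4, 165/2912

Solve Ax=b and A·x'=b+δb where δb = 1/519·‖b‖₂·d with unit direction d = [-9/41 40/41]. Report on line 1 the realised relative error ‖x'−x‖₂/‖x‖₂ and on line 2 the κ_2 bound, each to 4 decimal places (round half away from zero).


0.0032
0.2805

σ_max = 33/4, σ_min = 165/2912
κ = σ_max/σ_min = (33/4)/(165/2912) = 145.6000
worst-case relative error ≤ 145.6000 × 1/519 = 0.2805
solve Ax = b  →  x = [-50.9634 14.3593]
‖b‖₂ = 5.0000 and ‖x‖₂ = 52.9477
with δb = [-0.0021 0.0094], A·Δx = δb → ‖Δx‖ = 0.1700
relative error = 0.0032
tightness: 0.0032 against a bound of 0.2805 (unrounded ratio ≈ 0.0114)


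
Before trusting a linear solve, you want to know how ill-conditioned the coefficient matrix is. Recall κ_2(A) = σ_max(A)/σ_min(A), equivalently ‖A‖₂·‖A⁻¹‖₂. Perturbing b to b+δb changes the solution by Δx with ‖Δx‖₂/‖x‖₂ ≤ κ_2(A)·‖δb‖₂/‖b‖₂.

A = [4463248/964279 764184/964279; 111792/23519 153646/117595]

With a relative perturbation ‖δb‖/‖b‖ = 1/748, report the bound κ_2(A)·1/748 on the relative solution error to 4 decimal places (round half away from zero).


0.0271

M = AᵀA = [48666823168/1105629001 54610263072/5528145005; 54610263072/5528145005 64545723556/27640725025]. tr(M)=762175076/16443025, det(M)=85525504/16443025
λ_max, λ_min = (762175076/16443025 ± √575285654473967376/270373071150625)/2 = 1156/25, 73984/657721
κ_2(A) = √(λ_max/λ_min) = √((1156/25) / (73984/657721)) = 20.2750
worst-case relative error ≤ 20.2750 × 1/748 = 0.0271


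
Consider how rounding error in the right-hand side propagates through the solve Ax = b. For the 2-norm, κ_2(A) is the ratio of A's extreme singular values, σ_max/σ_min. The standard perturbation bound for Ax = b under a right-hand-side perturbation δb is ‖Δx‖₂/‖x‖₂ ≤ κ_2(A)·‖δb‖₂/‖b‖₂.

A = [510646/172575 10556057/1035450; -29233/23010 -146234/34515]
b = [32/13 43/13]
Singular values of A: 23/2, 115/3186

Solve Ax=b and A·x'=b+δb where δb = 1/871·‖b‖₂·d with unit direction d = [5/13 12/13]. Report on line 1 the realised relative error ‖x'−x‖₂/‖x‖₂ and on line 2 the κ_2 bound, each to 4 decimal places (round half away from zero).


largest singular value 23/2, smallest 115/3186
condition number: (23/2) ÷ (115/3186) = 318.6000
worst-case relative error ≤ 318.6000 × 1/871 = 0.3658
solve Ax = b  →  x = [-106.3603 31.1123]
2-norm of b is 4.1231; of x, 110.8174
re-solving with b+δb shifts x by Δx of norm 0.1311
realised ‖Δx‖/‖x‖ = 0.0012
tightness: 0.0012 against a bound of 0.3658 (unrounded ratio ≈ 0.0032)

0.0012
0.3658


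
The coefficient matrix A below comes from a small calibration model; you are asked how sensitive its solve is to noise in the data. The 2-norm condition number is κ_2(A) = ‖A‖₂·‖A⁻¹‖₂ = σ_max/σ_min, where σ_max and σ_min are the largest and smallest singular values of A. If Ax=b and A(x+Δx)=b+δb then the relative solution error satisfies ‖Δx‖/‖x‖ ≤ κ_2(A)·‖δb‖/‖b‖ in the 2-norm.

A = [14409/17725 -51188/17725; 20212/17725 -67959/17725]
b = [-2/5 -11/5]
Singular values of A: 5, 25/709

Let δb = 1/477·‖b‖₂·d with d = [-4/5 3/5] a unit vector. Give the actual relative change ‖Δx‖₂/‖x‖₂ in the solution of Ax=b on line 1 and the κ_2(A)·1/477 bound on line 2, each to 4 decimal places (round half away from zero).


0.0047
0.2973

from the listed singular values, σ₁ = 5, σ_n = 25/709
κ_2(A) = 5 / (25/709) = 141.8000
κ_2(A)·‖δb‖/‖b‖ = 0.2973
solve Ax = b  →  x = [-27.3376 -7.5568]
‖b‖₂ = 2.2361 and ‖x‖₂ = 28.3628
with δb = [-0.0038 0.0028], A·Δx = δb → ‖Δx‖ = 0.1329
relative error = 0.0047
tightness: 0.0047 against a bound of 0.2973 (unrounded ratio ≈ 0.0158)


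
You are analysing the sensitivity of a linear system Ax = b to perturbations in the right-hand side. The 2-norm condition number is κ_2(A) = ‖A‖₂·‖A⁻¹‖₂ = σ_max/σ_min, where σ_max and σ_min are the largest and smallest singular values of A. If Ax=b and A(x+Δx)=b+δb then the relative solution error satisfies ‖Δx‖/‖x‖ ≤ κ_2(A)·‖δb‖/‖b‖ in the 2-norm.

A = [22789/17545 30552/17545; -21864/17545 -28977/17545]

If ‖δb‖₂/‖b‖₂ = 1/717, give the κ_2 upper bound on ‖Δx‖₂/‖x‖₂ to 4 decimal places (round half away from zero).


0.5063

AᵀA = [1185937/366025 1581216/366025; 1581216/366025 2108313/366025]; tr = 131770/14641, det = 9/14641
eigenvalues of AᵀA: λ = (tr ± √(tr²−4·det))/2 = 9, 1/14641
so κ_2 = √(9 / (1/14641)) = 363.0000
perturbation bound = 363.0000·1/717 = 0.5063


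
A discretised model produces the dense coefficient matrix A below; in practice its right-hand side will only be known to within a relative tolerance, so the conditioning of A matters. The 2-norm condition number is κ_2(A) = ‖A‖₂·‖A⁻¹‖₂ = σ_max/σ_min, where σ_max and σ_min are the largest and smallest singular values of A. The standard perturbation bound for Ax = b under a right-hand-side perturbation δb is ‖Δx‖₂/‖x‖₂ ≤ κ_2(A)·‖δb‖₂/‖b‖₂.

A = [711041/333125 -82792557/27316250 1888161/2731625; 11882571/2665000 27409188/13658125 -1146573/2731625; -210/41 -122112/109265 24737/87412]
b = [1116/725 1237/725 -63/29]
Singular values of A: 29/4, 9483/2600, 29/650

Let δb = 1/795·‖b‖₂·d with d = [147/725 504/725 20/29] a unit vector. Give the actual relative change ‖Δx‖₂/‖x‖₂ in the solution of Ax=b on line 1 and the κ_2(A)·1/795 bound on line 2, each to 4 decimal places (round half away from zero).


0.1796
0.2044

σ_max = 29/4, σ_min = 29/650
condition number: (29/4) ÷ (29/650) = 162.5000
bound on ‖Δx‖/‖x‖: κ·ε = 162.5000·1/795 = 0.2044
solve Ax = b  →  x = [0.4639 -0.1723 0.0388]
2-norm of b is 3.1623; of x, 0.4964
Δx = A⁻¹·δb where δb = 1/795·3.1623·d; ‖Δx‖ = 0.0892
dividing the unrounded norms, ‖Δx‖/‖x‖ = 0.1796
tightness: 0.1796 against a bound of 0.2044 (unrounded ratio ≈ 0.8787)


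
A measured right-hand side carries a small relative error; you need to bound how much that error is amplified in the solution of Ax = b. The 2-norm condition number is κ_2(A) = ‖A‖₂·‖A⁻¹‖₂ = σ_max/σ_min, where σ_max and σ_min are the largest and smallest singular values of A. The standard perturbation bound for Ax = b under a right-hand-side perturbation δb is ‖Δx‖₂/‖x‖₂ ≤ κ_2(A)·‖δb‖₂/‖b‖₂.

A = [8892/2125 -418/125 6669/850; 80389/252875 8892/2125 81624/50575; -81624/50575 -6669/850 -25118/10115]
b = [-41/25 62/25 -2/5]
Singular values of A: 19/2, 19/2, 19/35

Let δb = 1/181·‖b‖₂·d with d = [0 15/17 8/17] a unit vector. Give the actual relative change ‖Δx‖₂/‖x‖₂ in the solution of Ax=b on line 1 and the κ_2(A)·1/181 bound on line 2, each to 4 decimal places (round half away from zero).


0.0083
0.0967

σ_max = 19/2, σ_min = 19/35
condition number: (19/2) ÷ (19/35) = 17.5000
κ_2(A)·‖δb‖/‖b‖ = 0.0967
solve Ax = b  →  x = [-3.3003 0.2105 1.6409]
2-norm of b is 3.0000; of x, 3.6917
with δb = [0.0000 0.0146 0.0078], A·Δx = δb → ‖Δx‖ = 0.0305
relative error = 0.0083
realised/bound (from unrounded values) ≈ 0.0855


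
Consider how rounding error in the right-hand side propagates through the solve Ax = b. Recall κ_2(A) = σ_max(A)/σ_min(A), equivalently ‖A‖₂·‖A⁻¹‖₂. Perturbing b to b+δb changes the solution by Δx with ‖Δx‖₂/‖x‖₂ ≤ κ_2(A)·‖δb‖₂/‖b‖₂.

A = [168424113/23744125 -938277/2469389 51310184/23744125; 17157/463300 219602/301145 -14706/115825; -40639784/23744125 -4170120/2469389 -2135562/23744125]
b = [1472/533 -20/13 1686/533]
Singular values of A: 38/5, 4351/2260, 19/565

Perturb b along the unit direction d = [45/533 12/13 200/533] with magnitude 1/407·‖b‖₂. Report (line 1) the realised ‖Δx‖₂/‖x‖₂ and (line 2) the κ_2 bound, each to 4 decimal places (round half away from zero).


0.1560
0.5553

largest singular value 38/5, smallest 19/565
κ_2(A) = (38/5) / (19/565) = 226.0000
worst-case relative error ≤ 226.0000 × 1/407 = 0.5553
solve Ax = b  →  x = [0.1249 -2.0270 0.5115]
2-norm of b is 4.4721; of x, 2.0943
Δx = A⁻¹·δb where δb = 1/407·4.4721·d; ‖Δx‖ = 0.3267
realised ‖Δx‖/‖x‖ = 0.1560
tightness: 0.1560 against a bound of 0.5553 (unrounded ratio ≈ 0.2810)


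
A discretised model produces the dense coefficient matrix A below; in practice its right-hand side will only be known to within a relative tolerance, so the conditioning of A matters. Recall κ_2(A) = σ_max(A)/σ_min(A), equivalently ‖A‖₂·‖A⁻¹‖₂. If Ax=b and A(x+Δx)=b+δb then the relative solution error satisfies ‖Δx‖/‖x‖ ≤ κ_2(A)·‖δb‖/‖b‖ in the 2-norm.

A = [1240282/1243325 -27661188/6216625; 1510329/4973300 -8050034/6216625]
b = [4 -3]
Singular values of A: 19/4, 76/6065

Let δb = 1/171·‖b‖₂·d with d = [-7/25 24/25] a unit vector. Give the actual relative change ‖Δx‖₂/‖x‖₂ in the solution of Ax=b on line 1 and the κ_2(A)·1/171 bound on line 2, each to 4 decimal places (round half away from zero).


largest singular value 19/4, smallest 76/6065
condition number: (19/4) ÷ (76/6065) = 379.0625
worst-case relative error ≤ 379.0625 × 1/171 = 2.2167
solve Ax = b  →  x = [-311.2863 -70.6868]
‖b‖₂ = 5.0000 and ‖x‖₂ = 319.2112
δb = ε·‖b‖·d = [-0.0082 0.0281]; solving A·Δx = δb gives ‖Δx‖ = 2.3334
dividing the unrounded norms, ‖Δx‖/‖x‖ = 0.0073
so the bound overstates the realised error by a factor of ≈ 303.2506 (computed from the unrounded values)

0.0073
2.2167


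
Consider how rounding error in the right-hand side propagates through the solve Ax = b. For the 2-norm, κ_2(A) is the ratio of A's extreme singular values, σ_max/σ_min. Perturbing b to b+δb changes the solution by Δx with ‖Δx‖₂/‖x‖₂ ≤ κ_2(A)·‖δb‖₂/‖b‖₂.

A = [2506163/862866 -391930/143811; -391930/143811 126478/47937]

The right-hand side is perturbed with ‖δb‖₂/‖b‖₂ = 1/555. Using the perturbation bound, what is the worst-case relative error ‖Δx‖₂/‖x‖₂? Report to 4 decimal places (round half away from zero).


0.2311

form AᵀA = [14043735409/885300516 -1114452955/73775043; -1114452955/73775043 353839816/24591681] with trace 31845385/1052676 and determinant 14641/263169
solving λ² − 31845385/1052676·λ + 14641/263169 = 0 gives λ = 121/4, 484/263169
κ_2(A) = √(λ_max/λ_min) = √((121/4) / (484/263169)) = 128.2500
κ_2(A)·‖δb‖/‖b‖ = 0.2311


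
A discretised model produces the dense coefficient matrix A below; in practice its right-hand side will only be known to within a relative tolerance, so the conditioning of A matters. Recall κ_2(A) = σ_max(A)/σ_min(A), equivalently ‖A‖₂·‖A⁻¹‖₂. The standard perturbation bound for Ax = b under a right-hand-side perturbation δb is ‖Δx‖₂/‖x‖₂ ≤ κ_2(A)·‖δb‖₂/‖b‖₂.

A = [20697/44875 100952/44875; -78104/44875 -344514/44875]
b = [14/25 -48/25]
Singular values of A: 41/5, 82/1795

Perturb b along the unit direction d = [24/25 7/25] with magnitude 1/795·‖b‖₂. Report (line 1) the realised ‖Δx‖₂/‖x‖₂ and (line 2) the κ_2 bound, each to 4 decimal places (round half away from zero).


largest singular value 41/5, smallest 82/1795
κ_2(A) = (41/5) / (82/1795) = 179.5000
bound on ‖Δx‖/‖x‖: κ·ε = 179.5000·1/795 = 0.2258
solve Ax = b  →  x = [0.0535 0.2380]
2-norm of b is 2.0000; of x, 0.2439
Δx = A⁻¹·δb where δb = 1/795·2.0000·d; ‖Δx‖ = 0.0551
dividing the unrounded norms, ‖Δx‖/‖x‖ = 0.2258
realised/bound = 1 exactly: the bound is attained for this b and d

0.2258
0.2258


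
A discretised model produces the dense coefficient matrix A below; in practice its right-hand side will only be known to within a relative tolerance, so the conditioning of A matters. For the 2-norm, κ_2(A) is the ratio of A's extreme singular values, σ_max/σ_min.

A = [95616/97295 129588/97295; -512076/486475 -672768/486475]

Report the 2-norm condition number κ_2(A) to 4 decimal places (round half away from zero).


M = AᵀA = [583569936/281400625 777973248/281400625; 777973248/281400625 1037387664/281400625]. tr(M)=64838304/11256025, det(M)=20736/11256025
λ_max, λ_min = (64838304/11256025 ± √4203072045858816/126698098800625)/2 = 144/25, 144/450241
κ_2(A) = √(λ_max/λ_min) = √((144/25) / (144/450241)) = 134.2000

134.2000


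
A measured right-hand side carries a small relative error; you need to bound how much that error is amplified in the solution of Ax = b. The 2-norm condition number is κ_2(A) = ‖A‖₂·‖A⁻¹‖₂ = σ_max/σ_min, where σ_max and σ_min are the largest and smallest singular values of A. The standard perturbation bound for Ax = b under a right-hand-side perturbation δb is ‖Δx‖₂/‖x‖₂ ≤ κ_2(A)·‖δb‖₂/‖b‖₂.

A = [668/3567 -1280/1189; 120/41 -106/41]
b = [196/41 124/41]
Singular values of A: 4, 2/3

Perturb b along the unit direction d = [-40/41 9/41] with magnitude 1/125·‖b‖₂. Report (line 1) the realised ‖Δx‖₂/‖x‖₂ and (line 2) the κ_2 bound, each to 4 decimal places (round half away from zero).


σ_max = 4, σ_min = 2/3
κ = σ_max/σ_min = 4/(2/3) = 6.0000
perturbation bound = 6.0000·1/125 = 0.0480
solve Ax = b  →  x = [-3.4138 -5.0345]
‖b‖ = 5.6569, ‖x‖ = 6.0828
Δx = A⁻¹·δb where δb = 1/125·5.6569·d; ‖Δx‖ = 0.0679
relative error = 0.0112
realised/bound (from unrounded values) ≈ 0.2325

0.0112
0.0480


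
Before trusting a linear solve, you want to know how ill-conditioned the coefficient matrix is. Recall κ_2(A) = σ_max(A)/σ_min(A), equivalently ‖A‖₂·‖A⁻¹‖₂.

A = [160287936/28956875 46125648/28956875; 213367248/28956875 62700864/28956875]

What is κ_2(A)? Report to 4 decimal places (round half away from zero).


M = AᵀA = [2848712197849344/33540024390625 830867828539392/33540024390625; 830867828539392/33540024390625 242358949990656/33540024390625]. tr(M)=4945713836544/53664039025, det(M)=132710400/2146561561
char-poly roots: 2304/25 and 1440000/2146561561
κ_2(A) = √(λ_max/λ_min) = √((2304/25) / (1440000/2146561561)) = 370.6480

370.6480


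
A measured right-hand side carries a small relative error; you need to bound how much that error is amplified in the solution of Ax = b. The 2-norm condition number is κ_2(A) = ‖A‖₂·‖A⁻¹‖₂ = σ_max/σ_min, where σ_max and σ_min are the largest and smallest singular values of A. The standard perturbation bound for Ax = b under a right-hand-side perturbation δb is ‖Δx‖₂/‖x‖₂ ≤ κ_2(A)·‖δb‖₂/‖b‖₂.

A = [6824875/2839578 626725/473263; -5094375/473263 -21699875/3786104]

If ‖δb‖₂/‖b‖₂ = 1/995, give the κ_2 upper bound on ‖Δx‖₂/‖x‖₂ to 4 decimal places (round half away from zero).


M = AᵀA = [583506578125/4796670564 207466496875/3197780376; 207466496875/3197780376 295076005625/8527414336]. tr(M)=41494080625/265559616, det(M)=244140625/1062238464
char-poly roots: 625/4 and 390625/265559616
κ_2(A) = √(λ_max/λ_min) = √((625/4) / (390625/265559616)) = 325.9200
perturbation bound = 325.9200·1/995 = 0.3276

0.3276


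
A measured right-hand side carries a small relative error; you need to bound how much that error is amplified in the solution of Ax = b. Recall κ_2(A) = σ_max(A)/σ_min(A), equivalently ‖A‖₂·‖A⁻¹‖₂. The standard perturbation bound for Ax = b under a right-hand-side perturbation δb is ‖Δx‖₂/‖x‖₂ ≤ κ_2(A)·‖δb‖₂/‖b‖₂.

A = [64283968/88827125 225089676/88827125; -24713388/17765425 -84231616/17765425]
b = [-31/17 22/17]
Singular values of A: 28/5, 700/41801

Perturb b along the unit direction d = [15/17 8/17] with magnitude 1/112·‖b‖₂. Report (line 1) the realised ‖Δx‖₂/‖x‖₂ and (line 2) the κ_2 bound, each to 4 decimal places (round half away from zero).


largest singular value 28/5, smallest 700/41801
κ = σ_max/σ_min = (28/5)/(700/41801) = 334.4080
κ_2(A)·‖δb‖/‖b‖ = 2.9858
solve Ax = b  →  x = [57.2271 -17.0633]
‖b‖ = 2.2361, ‖x‖ = 59.7168
with δb = [0.0176 0.0094], A·Δx = δb → ‖Δx‖ = 1.1922
dividing the unrounded norms, ‖Δx‖/‖x‖ = 0.0200
so the bound overstates the realised error by a factor of ≈ 149.5545 (computed from the unrounded values)

0.0200
2.9858


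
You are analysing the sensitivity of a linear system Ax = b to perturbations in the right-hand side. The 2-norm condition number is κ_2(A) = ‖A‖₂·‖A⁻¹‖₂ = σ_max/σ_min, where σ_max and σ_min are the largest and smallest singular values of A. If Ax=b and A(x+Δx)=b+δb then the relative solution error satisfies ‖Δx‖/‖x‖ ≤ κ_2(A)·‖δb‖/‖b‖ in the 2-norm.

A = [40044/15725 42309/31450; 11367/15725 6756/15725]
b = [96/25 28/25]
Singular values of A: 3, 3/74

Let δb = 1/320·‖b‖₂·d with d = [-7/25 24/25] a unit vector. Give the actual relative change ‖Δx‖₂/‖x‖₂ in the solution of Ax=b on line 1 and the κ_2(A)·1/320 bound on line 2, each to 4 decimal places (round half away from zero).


0.2313
0.2313

from the listed singular values, σ₁ = 3, σ_n = 3/74
condition number: 3 ÷ (3/74) = 74.0000
κ_2(A)·‖δb‖/‖b‖ = 0.2313
solve Ax = b  →  x = [1.1765 0.6275]
‖b‖ = 4.0000, ‖x‖ = 1.3333
re-solving with b+δb shifts x by Δx of norm 0.3083
relative error = 0.2313
realised/bound = 1 exactly: the bound is attained for this b and d


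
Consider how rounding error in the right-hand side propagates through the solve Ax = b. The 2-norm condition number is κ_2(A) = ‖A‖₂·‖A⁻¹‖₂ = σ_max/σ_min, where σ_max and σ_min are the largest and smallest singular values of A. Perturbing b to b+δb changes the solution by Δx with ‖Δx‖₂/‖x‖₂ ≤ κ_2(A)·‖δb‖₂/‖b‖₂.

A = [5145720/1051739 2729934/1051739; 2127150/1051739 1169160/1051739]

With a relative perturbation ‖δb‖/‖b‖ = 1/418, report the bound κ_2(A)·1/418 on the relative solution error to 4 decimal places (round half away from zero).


0.4554

AᵀA = [183450896100/6545295409 97837009920/6545295409; 97837009920/6545295409 52186241124/6545295409]; tr = 815353416/22648081, det = 810000/22648081
λ_max, λ_min = (815353416/22648081 ± √664727813200429056/512935572982561)/2 = 36, 22500/22648081
κ_2(A) = √(λ_max/λ_min) = √(36 / (22500/22648081)) = 190.3600
bound on ‖Δx‖/‖x‖: κ·ε = 190.3600·1/418 = 0.4554


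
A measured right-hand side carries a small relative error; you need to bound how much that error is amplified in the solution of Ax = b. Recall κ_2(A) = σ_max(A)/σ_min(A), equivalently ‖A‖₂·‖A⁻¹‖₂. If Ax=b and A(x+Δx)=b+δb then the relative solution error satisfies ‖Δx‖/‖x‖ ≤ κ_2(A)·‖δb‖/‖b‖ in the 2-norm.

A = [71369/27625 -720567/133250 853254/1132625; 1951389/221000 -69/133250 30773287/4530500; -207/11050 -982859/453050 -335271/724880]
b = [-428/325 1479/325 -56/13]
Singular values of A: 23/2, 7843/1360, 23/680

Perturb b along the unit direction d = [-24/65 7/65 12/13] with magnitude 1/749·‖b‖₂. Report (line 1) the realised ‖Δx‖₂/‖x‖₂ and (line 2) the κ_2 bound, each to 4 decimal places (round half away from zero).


0.0028
0.4539

σ_max = 23/2, σ_min = 23/680
κ_2(A) = (23/2) / (23/680) = 340.0000
bound on ‖Δx‖/‖x‖: κ·ε = 340.0000·1/749 = 0.4539
solve Ax = b  →  x = [53.4957 16.2067 -68.8700]
‖b‖ = 6.4031, ‖x‖ = 88.6990
re-solving with b+δb shifts x by Δx of norm 0.2528
realised ‖Δx‖/‖x‖ = 0.0028
tightness: 0.0028 against a bound of 0.4539 (unrounded ratio ≈ 0.0063)


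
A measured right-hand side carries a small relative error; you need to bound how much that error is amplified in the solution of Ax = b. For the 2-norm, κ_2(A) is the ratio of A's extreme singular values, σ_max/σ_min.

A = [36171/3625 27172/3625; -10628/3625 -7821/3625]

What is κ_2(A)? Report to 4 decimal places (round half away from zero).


form AᵀA = [2274073/21025 1705536/21025; 1705536/21025 1279177/21025] with trace 142130/841 and determinant 169/841
char-poly roots: 169 and 1/841
σ_max=√169=13, σ_min=√(1/841)=(1/29) → κ = 377.0000

377.0000


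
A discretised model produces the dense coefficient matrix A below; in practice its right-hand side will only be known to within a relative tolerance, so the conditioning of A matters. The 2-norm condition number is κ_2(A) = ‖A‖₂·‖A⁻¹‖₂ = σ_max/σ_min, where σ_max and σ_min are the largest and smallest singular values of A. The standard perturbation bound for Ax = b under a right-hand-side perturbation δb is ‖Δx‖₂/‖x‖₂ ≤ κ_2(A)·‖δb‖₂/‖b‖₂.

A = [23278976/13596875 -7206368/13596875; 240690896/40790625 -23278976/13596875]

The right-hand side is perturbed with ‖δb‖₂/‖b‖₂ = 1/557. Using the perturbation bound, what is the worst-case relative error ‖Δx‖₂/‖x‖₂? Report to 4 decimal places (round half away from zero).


form AᵀA = [100494886287616/2662200140625 -9770093111296/887400046875; -9770093111296/887400046875 950147941376/295800015625] with trace 174473948416/4259520225 and determinant 6553600/170380809
char-poly roots: 1024/25 and 160000/170380809
so κ_2 = √((1024/25) / (160000/170380809)) = 208.8480
worst-case relative error ≤ 208.8480 × 1/557 = 0.3750

0.3750


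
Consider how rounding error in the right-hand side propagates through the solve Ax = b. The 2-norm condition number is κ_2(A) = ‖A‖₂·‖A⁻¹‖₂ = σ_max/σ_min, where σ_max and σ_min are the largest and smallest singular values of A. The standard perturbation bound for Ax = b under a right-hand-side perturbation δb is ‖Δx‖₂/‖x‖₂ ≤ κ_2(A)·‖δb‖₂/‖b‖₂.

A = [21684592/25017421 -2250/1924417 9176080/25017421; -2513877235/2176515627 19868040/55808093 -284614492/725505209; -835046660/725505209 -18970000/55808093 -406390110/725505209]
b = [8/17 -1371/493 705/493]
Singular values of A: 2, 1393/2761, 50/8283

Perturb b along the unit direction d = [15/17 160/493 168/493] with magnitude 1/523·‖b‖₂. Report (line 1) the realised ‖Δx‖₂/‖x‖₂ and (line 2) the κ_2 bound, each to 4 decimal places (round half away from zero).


σ_max = 2, σ_min = 50/8283
κ = σ_max/σ_min = 2/(50/8283) = 331.3200
κ_2(A)·‖δb‖/‖b‖ = 0.6335
solve Ax = b  →  x = [0.9636 -5.8011 -1.0125]
2-norm of b is 3.1623; of x, 5.9671
δb = ε·‖b‖·d = [0.0053 0.0020 0.0021]; solving A·Δx = δb gives ‖Δx‖ = 1.0016
realised ‖Δx‖/‖x‖ = 0.1679
tightness: 0.1679 against a bound of 0.6335 (unrounded ratio ≈ 0.2650)

0.1679
0.6335


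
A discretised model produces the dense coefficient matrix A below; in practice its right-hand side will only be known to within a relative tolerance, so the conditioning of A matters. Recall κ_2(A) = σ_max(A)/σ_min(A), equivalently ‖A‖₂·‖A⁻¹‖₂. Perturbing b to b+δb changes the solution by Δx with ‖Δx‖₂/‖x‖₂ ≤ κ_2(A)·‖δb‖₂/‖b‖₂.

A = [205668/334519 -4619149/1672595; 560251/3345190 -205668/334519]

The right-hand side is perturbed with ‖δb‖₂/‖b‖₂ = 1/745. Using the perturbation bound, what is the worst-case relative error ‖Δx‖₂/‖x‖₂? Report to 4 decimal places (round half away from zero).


AᵀA = [2703042121/6656928100 -599419386/332846405; -599419386/332846405 13321844521/1664232025]; tr = 6661561/792020, det = 707281/99002500
solving λ² − 6661561/792020·λ + 707281/99002500 = 0 gives λ = 841/100, 841/990025
κ = σ_max/σ_min = (29/10)/(29/995) = 99.5000
bound on ‖Δx‖/‖x‖: κ·ε = 99.5000·1/745 = 0.1336

0.1336


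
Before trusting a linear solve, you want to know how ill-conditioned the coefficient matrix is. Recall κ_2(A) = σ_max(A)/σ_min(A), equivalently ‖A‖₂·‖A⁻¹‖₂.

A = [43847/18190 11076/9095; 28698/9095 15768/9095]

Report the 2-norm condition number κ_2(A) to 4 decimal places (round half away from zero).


60.1875

AᵀA = [208674409/13235044 27813390/3308761; 27813390/3308761 14852304/3308761]; tr = 927625/45796, det = 1296/11449
eigenvalues of AᵀA: λ = (tr ± √(tr²−4·det))/2 = 81/4, 64/11449
κ_2(A) = √(λ_max/λ_min) = √((81/4) / (64/11449)) = 60.1875


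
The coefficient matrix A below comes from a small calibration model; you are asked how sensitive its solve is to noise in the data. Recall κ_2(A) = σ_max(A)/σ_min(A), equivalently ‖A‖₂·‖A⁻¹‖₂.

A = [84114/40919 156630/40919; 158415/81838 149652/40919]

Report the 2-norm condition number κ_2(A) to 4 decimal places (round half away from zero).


332.0000

AᵀA = [63491049/7963684 29760210/1990921; 29760210/1990921 55801044/1990921]; tr = 992025/27556, det = 81/6889
solving λ² − 992025/27556·λ + 81/6889 = 0 gives λ = 36, 9/27556
so κ_2 = √(36 / (9/27556)) = 332.0000


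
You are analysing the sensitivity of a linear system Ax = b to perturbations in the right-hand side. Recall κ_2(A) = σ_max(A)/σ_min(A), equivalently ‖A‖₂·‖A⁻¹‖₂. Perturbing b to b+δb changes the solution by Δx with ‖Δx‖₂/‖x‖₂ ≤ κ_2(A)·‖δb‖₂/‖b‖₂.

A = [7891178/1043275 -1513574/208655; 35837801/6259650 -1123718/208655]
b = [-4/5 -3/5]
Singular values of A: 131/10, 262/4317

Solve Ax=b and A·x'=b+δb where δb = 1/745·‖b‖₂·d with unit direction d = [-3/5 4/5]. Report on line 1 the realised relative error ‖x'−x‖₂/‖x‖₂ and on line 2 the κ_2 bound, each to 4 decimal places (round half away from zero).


0.2897
0.2897

from the listed singular values, σ₁ = 131/10, σ_n = 262/4317
κ_2(A) = (131/10) / (262/4317) = 215.8500
worst-case relative error ≤ 215.8500 × 1/745 = 0.2897
solve Ax = b  →  x = [-0.0553 0.0526]
2-norm of b is 1.0000; of x, 0.0763
with δb = [-0.0008 0.0011], A·Δx = δb → ‖Δx‖ = 0.0221
dividing the unrounded norms, ‖Δx‖/‖x‖ = 0.2897
so the bound is sharp here: realised error equals the bound


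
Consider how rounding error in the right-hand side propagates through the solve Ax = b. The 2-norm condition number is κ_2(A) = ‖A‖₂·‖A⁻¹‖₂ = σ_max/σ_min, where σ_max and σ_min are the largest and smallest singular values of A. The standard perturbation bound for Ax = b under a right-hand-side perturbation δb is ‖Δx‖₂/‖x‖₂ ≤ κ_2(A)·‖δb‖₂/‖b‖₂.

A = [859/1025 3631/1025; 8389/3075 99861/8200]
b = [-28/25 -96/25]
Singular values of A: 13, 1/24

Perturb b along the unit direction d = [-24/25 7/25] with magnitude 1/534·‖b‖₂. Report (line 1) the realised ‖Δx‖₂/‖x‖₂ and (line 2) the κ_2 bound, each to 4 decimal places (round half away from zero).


from the listed singular values, σ₁ = 13, σ_n = 1/24
κ_2(A) = 13 / (1/24) = 312.0000
worst-case relative error ≤ 312.0000 × 1/534 = 0.5843
solve Ax = b  →  x = [-0.0675 -0.3002]
2-norm of b is 4.0000; of x, 0.3077
δb = ε·‖b‖·d = [-0.0072 0.0021]; solving A·Δx = δb gives ‖Δx‖ = 0.1798
relative error = 0.5843
realised/bound = 1 exactly: the bound is attained for this b and d

0.5843
0.5843


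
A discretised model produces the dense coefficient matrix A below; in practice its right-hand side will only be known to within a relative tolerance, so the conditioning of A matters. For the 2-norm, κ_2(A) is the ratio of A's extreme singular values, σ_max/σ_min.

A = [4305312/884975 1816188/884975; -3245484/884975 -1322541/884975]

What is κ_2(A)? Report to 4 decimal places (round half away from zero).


AᵀA = [1162755112464/31327230025 96892333164/6265446005; 96892333164/6265446005 201906141921/31327230025]; tr = 1614983733/37073645, det = 303595776/4634205625
char-poly roots: 1089/25 and 278784/185368225
σ_max=√(1089/25)=(33/5), σ_min=√(278784/185368225)=(528/13615) → κ = 170.1875

170.1875


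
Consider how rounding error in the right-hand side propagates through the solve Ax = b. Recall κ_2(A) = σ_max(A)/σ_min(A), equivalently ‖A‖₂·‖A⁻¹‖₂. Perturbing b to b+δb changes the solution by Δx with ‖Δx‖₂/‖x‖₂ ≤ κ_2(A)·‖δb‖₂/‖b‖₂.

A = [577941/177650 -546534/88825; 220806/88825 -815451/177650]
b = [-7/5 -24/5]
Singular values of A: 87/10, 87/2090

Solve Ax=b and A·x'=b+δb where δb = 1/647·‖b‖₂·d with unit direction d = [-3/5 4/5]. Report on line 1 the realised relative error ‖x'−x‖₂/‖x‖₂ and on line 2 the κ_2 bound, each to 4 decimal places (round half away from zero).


σ_max = 87/10, σ_min = 87/2090
κ_2(A) = (87/10) / (87/2090) = 209.0000
bound on ‖Δx‖/‖x‖: κ·ε = 209.0000·1/647 = 0.3230
solve Ax = b  →  x = [-63.8066 -33.5091]
2-norm of b is 5.0000; of x, 72.0704
with δb = [-0.0046 0.0062], A·Δx = δb → ‖Δx‖ = 0.1856
relative error = 0.0026
realised/bound (from unrounded values) ≈ 0.0080

0.0026
0.3230


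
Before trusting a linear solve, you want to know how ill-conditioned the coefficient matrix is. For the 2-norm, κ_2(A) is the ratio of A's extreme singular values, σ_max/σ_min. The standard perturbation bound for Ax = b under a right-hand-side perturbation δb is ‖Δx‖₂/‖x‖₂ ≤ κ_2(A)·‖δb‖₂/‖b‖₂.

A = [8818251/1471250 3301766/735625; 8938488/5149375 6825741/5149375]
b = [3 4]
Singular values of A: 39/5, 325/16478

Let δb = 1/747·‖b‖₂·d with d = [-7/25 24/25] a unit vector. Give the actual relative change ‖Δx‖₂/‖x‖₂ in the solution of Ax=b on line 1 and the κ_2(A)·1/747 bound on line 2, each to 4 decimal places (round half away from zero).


0.0022
0.5294

from the listed singular values, σ₁ = 39/5, σ_n = 325/16478
condition number: (39/5) ÷ (325/16478) = 395.4720
perturbation bound = 395.4720·1/747 = 0.5294
solve Ax = b  →  x = [-90.8525 121.9914]
‖b‖ = 5.0000, ‖x‖ = 152.1055
δb = ε·‖b‖·d = [-0.0019 0.0064]; solving A·Δx = δb gives ‖Δx‖ = 0.3394
dividing the unrounded norms, ‖Δx‖/‖x‖ = 0.0022
tightness: 0.0022 against a bound of 0.5294 (unrounded ratio ≈ 0.0042)
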